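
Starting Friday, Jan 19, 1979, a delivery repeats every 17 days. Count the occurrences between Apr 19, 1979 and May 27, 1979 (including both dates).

Occurrences land 17·i days after Jan 19, 1979 for i = 0, 1, 2, …
Apr 19, 1979 is 90 days after the start; 90 ÷ 17 = 5 remainder 5; since the remainder is 5, round up to i = 6. First occurrence in the window: #7 on May 1, 1979 (6×17 = 102 days in).
May 27, 1979 is 128 days after the start; 128 ÷ 17 = 7 remainder 9. Last occurrence in the window: #8 on May 18, 1979.
Occurrences #7 through #8: 2 in total.

2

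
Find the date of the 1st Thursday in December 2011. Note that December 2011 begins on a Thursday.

1 December 2011

December 2011 begins on a Thursday, so the first Thursday is December 1.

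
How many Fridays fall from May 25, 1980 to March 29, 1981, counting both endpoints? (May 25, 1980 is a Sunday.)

May 25, 1980 is a Sunday; the first Friday on or after it is May 30, 1980 (5 days later).
From May 30, 1980 to March 29, 1981: 1 + 30 + 31 + 31 + 30 + 31 + 30 + 31 + 31 + 28 + 29 = 303 days (rest of May, June, July, August, September, October, November, December, January, February, March).
303 ÷ 7 = 43 full weeks with remainder 2, so 43 more Fridays after the first → 44.

44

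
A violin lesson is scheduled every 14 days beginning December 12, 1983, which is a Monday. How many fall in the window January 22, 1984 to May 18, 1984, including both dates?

9

Occurrences land 14·i days after December 12, 1983 for i = 0, 1, 2, …
January 22, 1984 is 41 days after the start; 41 ÷ 14 = 2 remainder 13; since the remainder is 13, round up to i = 3. First occurrence in the window: #4 on January 23, 1984 (3×14 = 42 days in).
May 18, 1984 is 158 days after the start; 158 ÷ 14 = 11 remainder 4. Last occurrence in the window: #12 on May 14, 1984.
Occurrences #4 through #12: 9 in total.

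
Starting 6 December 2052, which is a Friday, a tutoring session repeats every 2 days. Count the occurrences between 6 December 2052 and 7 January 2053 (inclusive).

Occurrences land 2·i days after 6 December 2052 for i = 0, 1, 2, …
The window opens on the start date, so the first occurrence inside is #1 on 6 December 2052.
7 January 2053 is 32 days after the start; 32 ÷ 2 = 16 remainder 0. Last occurrence in the window: #17 on 7 January 2053.
Occurrences #1 through #17: 17 in total.

17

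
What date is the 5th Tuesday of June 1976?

June 29, 1976

The first Tuesday of June 1976 is June 1.
The 5th Tuesday is 4 weeks later: 1 + 28 = 29.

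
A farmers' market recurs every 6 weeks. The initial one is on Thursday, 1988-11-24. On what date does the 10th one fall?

The 10th occurrence is 9 intervals after the first: 9 × 42 = 378 days after 1988-11-24.
November has 30 days — 6 days to the end of November leaves 372.
December has 31 days (341 left).
January has 31 days (310 left).
February has 28 days (282 left).
March has 31 days (251 left).
April has 30 days (221 left).
May has 31 days (190 left).
June has 30 days (160 left).
July has 31 days (129 left).
August has 31 days (98 left).
September has 30 days (68 left).
October has 31 days (37 left).
November has 30 days (7 left).
7 days into December → 1989-12-07.

1989-12-07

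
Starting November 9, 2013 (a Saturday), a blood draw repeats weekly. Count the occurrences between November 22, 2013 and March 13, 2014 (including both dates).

16

Occurrences land 7·i days after November 9, 2013 for i = 0, 1, 2, …
November 22, 2013 is 13 days after the start; 13 ÷ 7 = 1 remainder 6; since the remainder is 6, round up to i = 2. First occurrence in the window: #3 on November 23, 2013 (2×7 = 14 days in).
March 13, 2014 is 124 days after the start; 124 ÷ 7 = 17 remainder 5. Last occurrence in the window: #18 on March 8, 2014.
Occurrences #3 through #18: 16 in total.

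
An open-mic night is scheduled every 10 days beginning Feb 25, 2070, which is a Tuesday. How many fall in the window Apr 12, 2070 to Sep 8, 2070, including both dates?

15

Occurrences land 10·i days after Feb 25, 2070 for i = 0, 1, 2, …
Apr 12, 2070 is 46 days after the start; 46 ÷ 10 = 4 remainder 6; since the remainder is 6, round up to i = 5. First occurrence in the window: #6 on Apr 16, 2070 (5×10 = 50 days in).
Sep 8, 2070 is 195 days after the start; 195 ÷ 10 = 19 remainder 5. Last occurrence in the window: #20 on Sep 3, 2070.
Occurrences #6 through #20: 15 in total.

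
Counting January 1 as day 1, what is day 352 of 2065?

2065-12-18

January has 31 days (352 − 31 = 321 remain).
February has 28 days (321 − 28 = 293 remain).
March has 31 days (293 − 31 = 262 remain).
April has 30 days (262 − 30 = 232 remain).
May has 31 days (232 − 31 = 201 remain).
June has 30 days (201 − 30 = 171 remain).
July has 31 days (171 − 31 = 140 remain).
August has 31 days (140 − 31 = 109 remain).
September has 30 days (109 − 30 = 79 remain).
October has 31 days (79 − 31 = 48 remain).
November has 30 days (48 − 30 = 18 remain).
18 into December → December 18.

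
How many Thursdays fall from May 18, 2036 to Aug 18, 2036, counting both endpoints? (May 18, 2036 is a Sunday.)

May 18, 2036 is a Sunday; the first Thursday on or after it is May 22, 2036 (4 days later).
From May 22, 2036 to Aug 18, 2036: 9 + 30 + 31 + 18 = 88 days (rest of May, Jun, Jul, Aug).
88 ÷ 7 = 12 full weeks with remainder 4, so 12 more Thursdays after the first → 13.

13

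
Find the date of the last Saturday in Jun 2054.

Jun 27, 2054

The first Saturday of Jun 2054 is Jun 6.
Jun 2054 has 30 days. Adding weeks: 6, 13, 20, 27 — the last one ≤ 30 is the 27th.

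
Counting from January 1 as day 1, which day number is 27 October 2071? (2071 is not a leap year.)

Days in months before October: 31 + 28 + 31 + 30 + 31 + 30 + 31 + 31 + 30 = 273.
Plus 27 days into October → day 300.

300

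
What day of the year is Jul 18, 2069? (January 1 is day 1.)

199

Days in months before Jul: 31 + 28 + 31 + 30 + 31 + 30 = 181.
Plus 18 days into Jul → day 199.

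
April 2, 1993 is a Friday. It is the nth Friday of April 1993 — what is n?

1st

Day 2 falls in week ⌈2/7⌉ of the month.
Days 1–7 hold the 1st Friday, 8–14 the 2nd, 15–21 the 3rd, 22–28 the 4th, 29–31 the 5th.
2 is in the range for the 1st.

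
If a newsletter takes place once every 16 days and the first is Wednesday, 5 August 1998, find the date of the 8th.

25 November 1998

The 8th occurrence is 7 intervals after the first: 7 × 16 = 112 days after 5 August 1998.
August has 31 days — 26 days to the end of August leaves 86.
September has 30 days (56 left).
October has 31 days (25 left).
25 days into November → 25 November 1998.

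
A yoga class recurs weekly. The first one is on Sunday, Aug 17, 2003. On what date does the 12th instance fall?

The 12th occurrence is 11 intervals after the first: 11 × 7 = 77 days after Aug 17, 2003.
Aug has 31 days — 14 days to the end of Aug leaves 63.
Sep has 30 days (33 left).
Oct has 31 days (2 left).
2 days into Nov → Nov 2, 2003.

Nov 2, 2003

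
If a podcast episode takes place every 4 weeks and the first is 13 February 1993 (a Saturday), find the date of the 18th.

4 June 1994

The 18th occurrence is 17 intervals after the first: 17 × 28 = 476 days after 13 February 1993.
February has 28 days — 15 days to the end of February leaves 461.
From end of February to end of 1993 is 306 days (155 left).
January has 31 days (124 left).
February has 28 days (96 left).
March has 31 days (65 left).
April has 30 days (35 left).
May has 31 days (4 left).
4 days into June → 4 June 1994.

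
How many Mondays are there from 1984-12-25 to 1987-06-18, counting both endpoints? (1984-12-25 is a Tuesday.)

1984-12-25 is a Tuesday; the first Monday on or after it is 1984-12-31 (6 days later).
From 1984-12-31 to 1987-06-18: 0 + 365 + 365 + 169 = 899 days (rest of 1984, 1985, 1986, to 1987-06-18 in 1987).
899 ÷ 7 = 128 full weeks with remainder 3, so 128 more Mondays after the first → 129.

129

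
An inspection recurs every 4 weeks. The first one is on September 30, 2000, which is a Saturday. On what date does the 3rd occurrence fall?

The 3rd occurrence is 2 intervals after the first: 2 × 28 = 56 days after September 30, 2000.
September has 30 days — 0 days to the end of September leaves 56.
October has 31 days (25 left).
25 days into November → November 25, 2000.

November 25, 2000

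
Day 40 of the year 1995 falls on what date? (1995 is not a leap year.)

Jan has 31 days (40 − 31 = 9 remain).
9 into Feb → Feb 9.

Feb 9, 1995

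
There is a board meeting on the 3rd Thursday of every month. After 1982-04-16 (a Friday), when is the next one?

April 1982 starts on a Thursday; its first Thursday is the 1st, so the 3rd Thursday is the 15th — 1982-04-15.
That is not after 1982-04-16, so look at May 1982.
May 1982 starts on a Saturday; its first Thursday is the 6th, so the 3rd Thursday is the 20th — 1982-05-20.

1982-05-20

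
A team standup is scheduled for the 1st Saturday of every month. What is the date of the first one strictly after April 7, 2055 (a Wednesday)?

April 2055 starts on a Thursday, so its 1st Saturday is April 3, 2055 (2 days in).
That is not after April 7, 2055, so look at May 2055.
May 2055 starts on a Saturday, so its 1st Saturday is May 1, 2055.

May 1, 2055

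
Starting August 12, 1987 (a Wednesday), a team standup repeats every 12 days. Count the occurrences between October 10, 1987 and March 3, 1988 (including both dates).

Occurrences land 12·i days after August 12, 1987 for i = 0, 1, 2, …
October 10, 1987 is 59 days after the start; 59 ÷ 12 = 4 remainder 11; since the remainder is 11, round up to i = 5. First occurrence in the window: #6 on October 11, 1987 (5×12 = 60 days in).
March 3, 1988 is 204 days after the start; 204 ÷ 12 = 17 remainder 0. Last occurrence in the window: #18 on March 3, 1988.
Occurrences #6 through #18: 13 in total.

13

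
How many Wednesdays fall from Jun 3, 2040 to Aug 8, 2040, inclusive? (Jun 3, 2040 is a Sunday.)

Jun 3, 2040 is a Sunday; the first Wednesday on or after it is Jun 6, 2040 (3 days later).
From Jun 6, 2040 to Aug 8, 2040: 24 + 31 + 8 = 63 days (rest of Jun, Jul, Aug).
63 ÷ 7 = 9 full weeks with remainder 0, so 9 more Wednesdays after the first → 10.

10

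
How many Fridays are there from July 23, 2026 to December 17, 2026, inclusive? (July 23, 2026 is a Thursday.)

July 23, 2026 is a Thursday; the first Friday on or after it is July 24, 2026 (1 day later).
From July 24, 2026 to December 17, 2026: 7 + 31 + 30 + 31 + 30 + 17 = 146 days (rest of July, August, September, October, November, December).
146 ÷ 7 = 20 full weeks with remainder 6, so 20 more Fridays after the first → 21.

21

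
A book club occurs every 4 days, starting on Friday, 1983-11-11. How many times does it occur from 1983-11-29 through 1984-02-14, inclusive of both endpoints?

19

Occurrences land 4·i days after 1983-11-11 for i = 0, 1, 2, …
1983-11-29 is 18 days after the start; 18 ÷ 4 = 4 remainder 2; since the remainder is 2, round up to i = 5. First occurrence in the window: #6 on 1983-12-01 (5×4 = 20 days in).
1984-02-14 is 95 days after the start; 95 ÷ 4 = 23 remainder 3. Last occurrence in the window: #24 on 1984-02-11.
Occurrences #6 through #24: 19 in total.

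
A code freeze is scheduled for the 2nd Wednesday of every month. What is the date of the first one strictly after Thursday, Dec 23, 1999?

Dec 1999 starts on a Wednesday; its first Wednesday is the 1st, so the 2nd Wednesday is the 8th — Dec 8, 1999.
That is not after Dec 23, 1999, so look at Jan 2000.
Jan 2000 starts on a Saturday; its first Wednesday is the 5th, so the 2nd Wednesday is the 12th — Jan 12, 2000.

Jan 12, 2000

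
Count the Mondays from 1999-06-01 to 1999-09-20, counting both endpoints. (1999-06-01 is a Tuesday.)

16

1999-06-01 is a Tuesday; the first Monday on or after it is 1999-06-07 (6 days later).
From 1999-06-07 to 1999-09-20: 23 + 31 + 31 + 20 = 105 days (rest of June, July, August, September).
105 ÷ 7 = 15 full weeks with remainder 0, so 15 more Mondays after the first → 16.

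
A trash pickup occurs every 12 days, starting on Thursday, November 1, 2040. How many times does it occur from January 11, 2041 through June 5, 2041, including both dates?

13

Occurrences land 12·i days after November 1, 2040 for i = 0, 1, 2, …
January 11, 2041 is 71 days after the start; 71 ÷ 12 = 5 remainder 11; since the remainder is 11, round up to i = 6. First occurrence in the window: #7 on January 12, 2041 (6×12 = 72 days in).
June 5, 2041 is 216 days after the start; 216 ÷ 12 = 18 remainder 0. Last occurrence in the window: #19 on June 5, 2041.
Occurrences #7 through #19: 13 in total.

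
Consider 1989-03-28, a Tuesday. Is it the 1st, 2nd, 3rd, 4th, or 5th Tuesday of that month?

Day 28 falls in week ⌈28/7⌉ of the month.
Days 1–7 hold the 1st Tuesday, 8–14 the 2nd, 15–21 the 3rd, 22–28 the 4th, 29–31 the 5th.
28 is in the range for the 4th.

4th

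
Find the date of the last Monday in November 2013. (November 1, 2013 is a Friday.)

November 25, 2013

November 2013 begins on a Friday, so the first Monday is November 4 (3 days later).
November 2013 has 30 days. Adding weeks: 4, 11, 18, 25 — the last one ≤ 30 is the 25th.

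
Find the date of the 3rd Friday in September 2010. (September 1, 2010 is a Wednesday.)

September 2010 begins on a Wednesday, so the first Friday is September 3 (2 days later).
The 3rd Friday is 2 weeks later: 3 + 14 = 17.

17 September 2010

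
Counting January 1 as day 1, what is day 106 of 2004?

Jan has 31 days (106 − 31 = 75 remain).
Feb has 29 days (75 − 29 = 46 remain).
Mar has 31 days (46 − 31 = 15 remain).
15 into Apr → Apr 15.

Apr 15, 2004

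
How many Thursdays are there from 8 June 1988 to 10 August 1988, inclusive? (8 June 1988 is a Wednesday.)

9

8 June 1988 is a Wednesday; the first Thursday on or after it is 9 June 1988 (1 day later).
From 9 June 1988 to 10 August 1988: 21 + 31 + 10 = 62 days (rest of June, July, August).
62 ÷ 7 = 8 full weeks with remainder 6, so 8 more Thursdays after the first → 9.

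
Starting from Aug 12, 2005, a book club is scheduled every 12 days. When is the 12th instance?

The 12th occurrence is 11 intervals after the first: 11 × 12 = 132 days after Aug 12, 2005.
Aug has 31 days — 19 days to the end of Aug leaves 113.
Sep has 30 days (83 left).
Oct has 31 days (52 left).
Nov has 30 days (22 left).
22 days into Dec → Dec 22, 2005.

Dec 22, 2005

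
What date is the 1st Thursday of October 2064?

October 2064 begins on a Wednesday, so the first Thursday is October 2 (1 day later).

October 2, 2064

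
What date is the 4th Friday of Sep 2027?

Sep 24, 2027

Sep 2027 begins on a Wednesday, so the first Friday is Sep 3 (2 days later).
The 4th Friday is 3 weeks later: 3 + 21 = 24.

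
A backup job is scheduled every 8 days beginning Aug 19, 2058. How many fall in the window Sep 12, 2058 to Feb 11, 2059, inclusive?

20

Occurrences land 8·i days after Aug 19, 2058 for i = 0, 1, 2, …
Sep 12, 2058 is 24 days after the start; 24 ÷ 8 = 3 remainder 0. First occurrence in the window: #4 on Sep 12, 2058 (3×8 = 24 days in).
Feb 11, 2059 is 176 days after the start; 176 ÷ 8 = 22 remainder 0. Last occurrence in the window: #23 on Feb 11, 2059.
Occurrences #4 through #23: 20 in total.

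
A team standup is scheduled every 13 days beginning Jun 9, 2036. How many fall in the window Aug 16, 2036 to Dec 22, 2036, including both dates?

Occurrences land 13·i days after Jun 9, 2036 for i = 0, 1, 2, …
Aug 16, 2036 is 68 days after the start; 68 ÷ 13 = 5 remainder 3; since the remainder is 3, round up to i = 6. First occurrence in the window: #7 on Aug 26, 2036 (6×13 = 78 days in).
Dec 22, 2036 is 196 days after the start; 196 ÷ 13 = 15 remainder 1. Last occurrence in the window: #16 on Dec 21, 2036.
Occurrences #7 through #16: 10 in total.

10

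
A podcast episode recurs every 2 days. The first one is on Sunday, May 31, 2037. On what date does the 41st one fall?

August 19, 2037

The 41st occurrence is 40 intervals after the first: 40 × 2 = 80 days after May 31, 2037.
May has 31 days — 0 days to the end of May leaves 80.
June has 30 days (50 left).
July has 31 days (19 left).
19 days into August → August 19, 2037.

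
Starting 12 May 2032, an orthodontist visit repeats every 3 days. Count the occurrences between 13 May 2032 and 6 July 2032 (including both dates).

Occurrences land 3·i days after 12 May 2032 for i = 0, 1, 2, …
13 May 2032 is 1 day after the start; 1 ÷ 3 = 0 remainder 1; since the remainder is 1, round up to i = 1. First occurrence in the window: #2 on 15 May 2032 (1×3 = 3 days in).
6 July 2032 is 55 days after the start; 55 ÷ 3 = 18 remainder 1. Last occurrence in the window: #19 on 5 July 2032.
Occurrences #2 through #19: 18 in total.

18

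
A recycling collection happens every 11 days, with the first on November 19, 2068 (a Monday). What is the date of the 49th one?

The 49th occurrence is 48 intervals after the first: 48 × 11 = 528 days after November 19, 2068.
November has 30 days — 11 days to the end of November leaves 517.
From end of November to end of 2068 is 31 days (486 left).
2069 has 365 days (121 left).
January has 31 days (90 left).
February has 28 days (62 left).
March has 31 days (31 left).
April has 30 days (1 left).
1 day into May → May 1, 2070.

May 1, 2070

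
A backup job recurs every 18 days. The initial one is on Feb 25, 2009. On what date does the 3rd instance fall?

Apr 2, 2009

The 3rd occurrence is 2 intervals after the first: 2 × 18 = 36 days after Feb 25, 2009.
Feb has 28 days — 3 days to the end of Feb leaves 33.
Mar has 31 days (2 left).
2 days into Apr → Apr 2, 2009.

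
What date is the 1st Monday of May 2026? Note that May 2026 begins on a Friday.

May 4, 2026

May 2026 begins on a Friday, so the first Monday is May 4 (3 days later).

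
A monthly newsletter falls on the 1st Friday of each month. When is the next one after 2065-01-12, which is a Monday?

2065-02-06

January 2065 starts on a Thursday, so its 1st Friday is 2065-01-02 (1 day in).
That is not after 2065-01-12, so look at February 2065.
February 2065 starts on a Sunday, so its 1st Friday is 2065-02-06 (5 days in).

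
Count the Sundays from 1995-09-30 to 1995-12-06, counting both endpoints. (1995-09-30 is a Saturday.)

10

1995-09-30 is a Saturday; the first Sunday on or after it is 1995-10-01 (1 day later).
From 1995-10-01 to 1995-12-06: 30 + 30 + 6 = 66 days (rest of October, November, December).
66 ÷ 7 = 9 full weeks with remainder 3, so 9 more Sundays after the first → 10.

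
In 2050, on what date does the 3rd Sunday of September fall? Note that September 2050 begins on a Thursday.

September 18, 2050

September 2050 begins on a Thursday, so the first Sunday is September 4 (3 days later).
The 3rd Sunday is 2 weeks later: 4 + 14 = 18.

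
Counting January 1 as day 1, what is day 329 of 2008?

November 24, 2008

January has 31 days (329 − 31 = 298 remain).
February has 29 days (298 − 29 = 269 remain).
March has 31 days (269 − 31 = 238 remain).
April has 30 days (238 − 30 = 208 remain).
May has 31 days (208 − 31 = 177 remain).
June has 30 days (177 − 30 = 147 remain).
July has 31 days (147 − 31 = 116 remain).
August has 31 days (116 − 31 = 85 remain).
September has 30 days (85 − 30 = 55 remain).
October has 31 days (55 − 31 = 24 remain).
24 into November → November 24.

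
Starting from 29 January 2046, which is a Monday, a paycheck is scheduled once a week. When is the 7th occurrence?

The 7th occurrence is 6 intervals after the first: 6 × 7 = 42 days after 29 January 2046.
January has 31 days — 2 days to the end of January leaves 40.
February has 28 days (12 left).
12 days into March → 12 March 2046.

12 March 2046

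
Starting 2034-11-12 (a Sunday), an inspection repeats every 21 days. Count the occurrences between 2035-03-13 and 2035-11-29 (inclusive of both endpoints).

Occurrences land 21·i days after 2034-11-12 for i = 0, 1, 2, …
2035-03-13 is 121 days after the start; 121 ÷ 21 = 5 remainder 16; since the remainder is 16, round up to i = 6. First occurrence in the window: #7 on 2035-03-18 (6×21 = 126 days in).
2035-11-29 is 382 days after the start; 382 ÷ 21 = 18 remainder 4. Last occurrence in the window: #19 on 2035-11-25.
Occurrences #7 through #19: 13 in total.

13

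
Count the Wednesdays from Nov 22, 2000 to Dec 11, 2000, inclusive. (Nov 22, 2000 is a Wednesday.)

Nov 22, 2000 is a Wednesday; the first Wednesday on or after it is Nov 22, 2000.
From Nov 22, 2000 to Dec 11, 2000: 8 + 11 = 19 days (rest of Nov, Dec).
19 ÷ 7 = 2 full weeks with remainder 5, so 2 more Wednesdays after the first → 3.

3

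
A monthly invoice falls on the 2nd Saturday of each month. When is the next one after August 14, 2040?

August 2040 starts on a Wednesday; its first Saturday is the 4th, so the 2nd Saturday is the 11th — August 11, 2040.
That is not after August 14, 2040, so look at September 2040.
September 2040 starts on a Saturday; its first Saturday is the 1st, so the 2nd Saturday is the 8th — September 8, 2040.

September 8, 2040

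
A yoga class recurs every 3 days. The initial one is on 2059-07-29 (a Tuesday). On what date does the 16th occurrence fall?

2059-09-12

The 16th occurrence is 15 intervals after the first: 15 × 3 = 45 days after 2059-07-29.
July has 31 days — 2 days to the end of July leaves 43.
August has 31 days (12 left).
12 days into September → 2059-09-12.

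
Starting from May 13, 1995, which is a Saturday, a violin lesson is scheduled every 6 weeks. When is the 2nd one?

The 2nd occurrence is 1 interval after the first: 1 × 42 = 42 days after May 13, 1995.
May has 31 days — 18 days to the end of May leaves 24.
24 days into June → June 24, 1995.

June 24, 1995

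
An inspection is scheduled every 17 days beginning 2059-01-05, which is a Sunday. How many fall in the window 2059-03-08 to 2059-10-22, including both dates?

14

Occurrences land 17·i days after 2059-01-05 for i = 0, 1, 2, …
2059-03-08 is 62 days after the start; 62 ÷ 17 = 3 remainder 11; since the remainder is 11, round up to i = 4. First occurrence in the window: #5 on 2059-03-14 (4×17 = 68 days in).
2059-10-22 is 290 days after the start; 290 ÷ 17 = 17 remainder 1. Last occurrence in the window: #18 on 2059-10-21.
Occurrences #5 through #18: 14 in total.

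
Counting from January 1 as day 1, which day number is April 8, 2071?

98

Days in months before April: 31 + 28 + 31 = 90.
Plus 8 days into April → day 98.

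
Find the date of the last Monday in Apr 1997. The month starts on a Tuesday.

Apr 28, 1997

Apr 1997 begins on a Tuesday, so the first Monday is Apr 7 (6 days later).
Apr 1997 has 30 days. Adding weeks: 7, 14, 21, 28 — the last one ≤ 30 is the 28th.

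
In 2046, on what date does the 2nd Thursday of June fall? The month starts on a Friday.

June 14, 2046

June 2046 begins on a Friday, so the first Thursday is June 7 (6 days later).
The 2nd Thursday is 1 weeks later: 7 + 7 = 14.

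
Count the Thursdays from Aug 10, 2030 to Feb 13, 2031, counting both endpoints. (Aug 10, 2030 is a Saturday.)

27

Aug 10, 2030 is a Saturday; the first Thursday on or after it is Aug 15, 2030 (5 days later).
From Aug 15, 2030 to Feb 13, 2031: 16 + 30 + 31 + 30 + 31 + 31 + 13 = 182 days (rest of Aug, Sep, Oct, Nov, Dec, Jan, Feb).
182 ÷ 7 = 26 full weeks with remainder 0, so 26 more Thursdays after the first → 27.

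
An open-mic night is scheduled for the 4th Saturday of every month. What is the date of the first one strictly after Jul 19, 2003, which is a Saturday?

Jul 2003 starts on a Tuesday; its first Saturday is the 5th, so the 4th Saturday is the 26th — Jul 26, 2003.
Jul 26, 2003 is after Jul 19, 2003, so that is the next one.

Jul 26, 2003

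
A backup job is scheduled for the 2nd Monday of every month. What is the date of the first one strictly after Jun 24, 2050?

Jun 2050 starts on a Wednesday; its first Monday is the 6th, so the 2nd Monday is the 13th — Jun 13, 2050.
That is not after Jun 24, 2050, so look at Jul 2050.
Jul 2050 starts on a Friday; its first Monday is the 4th, so the 2nd Monday is the 11th — Jul 11, 2050.

Jul 11, 2050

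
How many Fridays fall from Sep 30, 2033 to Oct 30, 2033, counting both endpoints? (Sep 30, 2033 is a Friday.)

Sep 30, 2033 is a Friday; the first Friday on or after it is Sep 30, 2033.
From Sep 30, 2033 to Oct 30, 2033: 0 + 30 = 30 days (rest of Sep, Oct).
30 ÷ 7 = 4 full weeks with remainder 2, so 4 more Fridays after the first → 5.

5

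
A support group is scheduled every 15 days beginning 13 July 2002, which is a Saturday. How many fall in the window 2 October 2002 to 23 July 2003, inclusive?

Occurrences land 15·i days after 13 July 2002 for i = 0, 1, 2, …
2 October 2002 is 81 days after the start; 81 ÷ 15 = 5 remainder 6; since the remainder is 6, round up to i = 6. First occurrence in the window: #7 on 11 October 2002 (6×15 = 90 days in).
23 July 2003 is 375 days after the start; 375 ÷ 15 = 25 remainder 0. Last occurrence in the window: #26 on 23 July 2003.
Occurrences #7 through #26: 20 in total.

20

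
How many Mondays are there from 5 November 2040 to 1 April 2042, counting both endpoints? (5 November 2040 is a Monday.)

5 November 2040 is a Monday; the first Monday on or after it is 5 November 2040.
From 5 November 2040 to 1 April 2042: 56 + 365 + 91 = 512 days (rest of 2040, 2041, to 1 April 2042 in 2042).
512 ÷ 7 = 73 full weeks with remainder 1, so 73 more Mondays after the first → 74.

74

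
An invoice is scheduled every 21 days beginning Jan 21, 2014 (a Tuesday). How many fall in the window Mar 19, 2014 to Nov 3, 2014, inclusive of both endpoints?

Occurrences land 21·i days after Jan 21, 2014 for i = 0, 1, 2, …
Mar 19, 2014 is 57 days after the start; 57 ÷ 21 = 2 remainder 15; since the remainder is 15, round up to i = 3. First occurrence in the window: #4 on Mar 25, 2014 (3×21 = 63 days in).
Nov 3, 2014 is 286 days after the start; 286 ÷ 21 = 13 remainder 13. Last occurrence in the window: #14 on Oct 21, 2014.
Occurrences #4 through #14: 11 in total.

11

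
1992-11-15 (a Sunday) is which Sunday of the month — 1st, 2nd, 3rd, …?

3rd

Day 15 falls in week ⌈15/7⌉ of the month.
Days 1–7 hold the 1st Sunday, 8–14 the 2nd, 15–21 the 3rd, 22–28 the 4th, 29–31 the 5th.
15 is in the range for the 3rd.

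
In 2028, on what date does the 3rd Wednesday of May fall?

The first Wednesday of May 2028 is May 3.
The 3rd Wednesday is 2 weeks later: 3 + 14 = 17.

May 17, 2028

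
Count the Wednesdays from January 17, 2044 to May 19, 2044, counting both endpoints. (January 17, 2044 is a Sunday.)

18

January 17, 2044 is a Sunday; the first Wednesday on or after it is January 20, 2044 (3 days later).
From January 20, 2044 to May 19, 2044: 11 + 29 + 31 + 30 + 19 = 120 days (rest of January, February, March, April, May).
120 ÷ 7 = 17 full weeks with remainder 1, so 17 more Wednesdays after the first → 18.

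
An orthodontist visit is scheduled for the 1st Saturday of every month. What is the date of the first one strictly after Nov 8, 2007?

Nov 2007 starts on a Thursday, so its 1st Saturday is Nov 3, 2007 (2 days in).
That is not after Nov 8, 2007, so look at Dec 2007.
Dec 2007 starts on a Saturday, so its 1st Saturday is Dec 1, 2007.

Dec 1, 2007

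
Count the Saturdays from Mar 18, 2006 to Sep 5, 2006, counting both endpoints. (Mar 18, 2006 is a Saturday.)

25

Mar 18, 2006 is a Saturday; the first Saturday on or after it is Mar 18, 2006.
From Mar 18, 2006 to Sep 5, 2006: 13 + 30 + 31 + 30 + 31 + 31 + 5 = 171 days (rest of Mar, Apr, May, Jun, Jul, Aug, Sep).
171 ÷ 7 = 24 full weeks with remainder 3, so 24 more Saturdays after the first → 25.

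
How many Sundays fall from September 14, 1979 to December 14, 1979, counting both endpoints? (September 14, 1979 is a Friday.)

13

September 14, 1979 is a Friday; the first Sunday on or after it is September 16, 1979 (2 days later).
From September 16, 1979 to December 14, 1979: 14 + 31 + 30 + 14 = 89 days (rest of September, October, November, December).
89 ÷ 7 = 12 full weeks with remainder 5, so 12 more Sundays after the first → 13.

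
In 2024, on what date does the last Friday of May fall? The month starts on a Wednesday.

May 2024 begins on a Wednesday, so the first Friday is May 3 (2 days later).
May 2024 has 31 days. Adding weeks: 3, 10, 17, 24, 31 — the last one ≤ 31 is the 31st.

2024-05-31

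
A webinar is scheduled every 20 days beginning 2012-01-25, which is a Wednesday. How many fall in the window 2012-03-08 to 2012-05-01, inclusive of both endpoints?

2

Occurrences land 20·i days after 2012-01-25 for i = 0, 1, 2, …
2012-03-08 is 43 days after the start; 43 ÷ 20 = 2 remainder 3; since the remainder is 3, round up to i = 3. First occurrence in the window: #4 on 2012-03-25 (3×20 = 60 days in).
2012-05-01 is 97 days after the start; 97 ÷ 20 = 4 remainder 17. Last occurrence in the window: #5 on 2012-04-14.
Occurrences #4 through #5: 2 in total.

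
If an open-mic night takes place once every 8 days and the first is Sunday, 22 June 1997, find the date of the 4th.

The 4th occurrence is 3 intervals after the first: 3 × 8 = 24 days after 22 June 1997.
June has 30 days — 8 days to the end of June leaves 16.
16 days into July → 16 July 1997.

16 July 1997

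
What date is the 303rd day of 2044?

January has 31 days (303 − 31 = 272 remain).
February has 29 days (272 − 29 = 243 remain).
March has 31 days (243 − 31 = 212 remain).
April has 30 days (212 − 30 = 182 remain).
May has 31 days (182 − 31 = 151 remain).
June has 30 days (151 − 30 = 121 remain).
July has 31 days (121 − 31 = 90 remain).
August has 31 days (90 − 31 = 59 remain).
September has 30 days (59 − 30 = 29 remain).
29 into October → October 29.

2044-10-29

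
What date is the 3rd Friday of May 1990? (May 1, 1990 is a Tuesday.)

1990-05-18

May 1990 begins on a Tuesday, so the first Friday is May 4 (3 days later).
The 3rd Friday is 2 weeks later: 4 + 14 = 18.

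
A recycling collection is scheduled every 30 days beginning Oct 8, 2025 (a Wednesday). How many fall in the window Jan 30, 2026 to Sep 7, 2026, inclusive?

Occurrences land 30·i days after Oct 8, 2025 for i = 0, 1, 2, …
Jan 30, 2026 is 114 days after the start; 114 ÷ 30 = 3 remainder 24; since the remainder is 24, round up to i = 4. First occurrence in the window: #5 on Feb 5, 2026 (4×30 = 120 days in).
Sep 7, 2026 is 334 days after the start; 334 ÷ 30 = 11 remainder 4. Last occurrence in the window: #12 on Sep 3, 2026.
Occurrences #5 through #12: 8 in total.

8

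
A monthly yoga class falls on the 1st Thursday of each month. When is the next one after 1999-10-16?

1999-11-04

October 1999 starts on a Friday, so its 1st Thursday is 1999-10-07 (6 days in).
That is not after 1999-10-16, so look at November 1999.
November 1999 starts on a Monday, so its 1st Thursday is 1999-11-04 (3 days in).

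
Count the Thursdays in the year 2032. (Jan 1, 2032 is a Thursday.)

53

Jan 1, 2032 is a Thursday; the first Thursday on or after it is Jan 1, 2032.
From Jan 1, 2032 to Dec 31, 2032: 30 + 29 + 31 + 30 + 31 + 30 + 31 + 31 + 30 + 31 + 30 + 31 = 365 days (rest of Jan, Feb, Mar, Apr, May, Jun, Jul, Aug, Sep, Oct, Nov, Dec).
365 ÷ 7 = 52 full weeks with remainder 1, so 52 more Thursdays after the first → 53.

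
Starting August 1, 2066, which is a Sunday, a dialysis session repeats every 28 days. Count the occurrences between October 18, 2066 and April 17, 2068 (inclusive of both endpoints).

20

Occurrences land 28·i days after August 1, 2066 for i = 0, 1, 2, …
October 18, 2066 is 78 days after the start; 78 ÷ 28 = 2 remainder 22; since the remainder is 22, round up to i = 3. First occurrence in the window: #4 on October 24, 2066 (3×28 = 84 days in).
April 17, 2068 is 625 days after the start; 625 ÷ 28 = 22 remainder 9. Last occurrence in the window: #23 on April 8, 2068.
Occurrences #4 through #23: 20 in total.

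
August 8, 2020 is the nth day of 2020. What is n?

221

Days in months before August: 31 + 29 + 31 + 30 + 31 + 30 + 31 = 213.
Plus 8 days into August → day 221.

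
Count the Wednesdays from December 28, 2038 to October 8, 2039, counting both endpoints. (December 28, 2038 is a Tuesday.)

41

December 28, 2038 is a Tuesday; the first Wednesday on or after it is December 29, 2038 (1 day later).
From December 29, 2038 to October 8, 2039: 2 + 31 + 28 + 31 + 30 + 31 + 30 + 31 + 31 + 30 + 8 = 283 days (rest of December, January, February, March, April, May, June, July, August, September, October).
283 ÷ 7 = 40 full weeks with remainder 3, so 40 more Wednesdays after the first → 41.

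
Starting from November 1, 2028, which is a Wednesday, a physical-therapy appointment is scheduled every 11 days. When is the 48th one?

April 2, 2030

The 48th occurrence is 47 intervals after the first: 47 × 11 = 517 days after November 1, 2028.
November has 30 days — 29 days to the end of November leaves 488.
From end of November to end of 2028 is 31 days (457 left).
2029 has 365 days (92 left).
January has 31 days (61 left).
February has 28 days (33 left).
March has 31 days (2 left).
2 days into April → April 2, 2030.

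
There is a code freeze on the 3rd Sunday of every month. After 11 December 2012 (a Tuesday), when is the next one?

16 December 2012

December 2012 starts on a Saturday; its first Sunday is the 2nd, so the 3rd Sunday is the 16th — 16 December 2012.
16 December 2012 is after 11 December 2012, so that is the next one.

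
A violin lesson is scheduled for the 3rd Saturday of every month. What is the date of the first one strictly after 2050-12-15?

December 2050 starts on a Thursday; its first Saturday is the 3rd, so the 3rd Saturday is the 17th — 2050-12-17.
2050-12-17 is after 2050-12-15, so that is the next one.

2050-12-17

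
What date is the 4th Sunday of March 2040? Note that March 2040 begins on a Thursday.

25 March 2040

March 2040 begins on a Thursday, so the first Sunday is March 4 (3 days later).
The 4th Sunday is 3 weeks later: 4 + 21 = 25.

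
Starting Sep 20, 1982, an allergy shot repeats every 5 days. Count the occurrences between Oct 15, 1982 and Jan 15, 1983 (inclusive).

Occurrences land 5·i days after Sep 20, 1982 for i = 0, 1, 2, …
Oct 15, 1982 is 25 days after the start; 25 ÷ 5 = 5 remainder 0. First occurrence in the window: #6 on Oct 15, 1982 (5×5 = 25 days in).
Jan 15, 1983 is 117 days after the start; 117 ÷ 5 = 23 remainder 2. Last occurrence in the window: #24 on Jan 13, 1983.
Occurrences #6 through #24: 19 in total.

19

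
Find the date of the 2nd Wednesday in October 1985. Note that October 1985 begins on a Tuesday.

1985-10-09

October 1985 begins on a Tuesday, so the first Wednesday is October 2 (1 day later).
The 2nd Wednesday is 1 weeks later: 2 + 7 = 9.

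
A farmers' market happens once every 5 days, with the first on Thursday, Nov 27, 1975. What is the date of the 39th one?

The 39th occurrence is 38 intervals after the first: 38 × 5 = 190 days after Nov 27, 1975.
Nov has 30 days — 3 days to the end of Nov leaves 187.
Dec has 31 days (156 left).
Jan has 31 days (125 left).
Feb has 29 days (96 left).
Mar has 31 days (65 left).
Apr has 30 days (35 left).
May has 31 days (4 left).
4 days into Jun → Jun 4, 1976.

Jun 4, 1976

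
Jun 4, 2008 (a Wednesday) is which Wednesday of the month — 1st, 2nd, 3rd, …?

1st

Day 4 falls in week ⌈4/7⌉ of the month.
Days 1–7 hold the 1st Wednesday, 8–14 the 2nd, 15–21 the 3rd, 22–28 the 4th, 29–31 the 5th.
4 is in the range for the 1st.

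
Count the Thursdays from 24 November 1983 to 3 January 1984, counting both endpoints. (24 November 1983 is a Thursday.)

24 November 1983 is a Thursday; the first Thursday on or after it is 24 November 1983.
From 24 November 1983 to 3 January 1984: 6 + 31 + 3 = 40 days (rest of November, December, January).
40 ÷ 7 = 5 full weeks with remainder 5, so 5 more Thursdays after the first → 6.

6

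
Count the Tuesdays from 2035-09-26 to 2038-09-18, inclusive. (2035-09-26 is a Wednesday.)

2035-09-26 is a Wednesday; the first Tuesday on or after it is 2035-10-02 (6 days later).
From 2035-10-02 to 2038-09-18: 90 + 366 + 365 + 261 = 1082 days (rest of 2035, 2036, 2037, to 2038-09-18 in 2038).
1082 ÷ 7 = 154 full weeks with remainder 4, so 154 more Tuesdays after the first → 155.

155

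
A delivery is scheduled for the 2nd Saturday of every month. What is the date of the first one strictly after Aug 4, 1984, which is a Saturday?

Aug 11, 1984

Aug 1984 starts on a Wednesday; its first Saturday is the 4th, so the 2nd Saturday is the 11th — Aug 11, 1984.
Aug 11, 1984 is after Aug 4, 1984, so that is the next one.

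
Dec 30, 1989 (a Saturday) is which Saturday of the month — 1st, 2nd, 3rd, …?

Day 30 falls in week ⌈30/7⌉ of the month.
Days 1–7 hold the 1st Saturday, 8–14 the 2nd, 15–21 the 3rd, 22–28 the 4th, 29–31 the 5th.
30 is in the range for the 5th.

5th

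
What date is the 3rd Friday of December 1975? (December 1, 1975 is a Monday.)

1975-12-19

December 1975 begins on a Monday, so the first Friday is December 5 (4 days later).
The 3rd Friday is 2 weeks later: 5 + 14 = 19.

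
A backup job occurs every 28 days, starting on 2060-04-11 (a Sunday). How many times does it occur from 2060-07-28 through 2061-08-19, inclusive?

Occurrences land 28·i days after 2060-04-11 for i = 0, 1, 2, …
2060-07-28 is 108 days after the start; 108 ÷ 28 = 3 remainder 24; since the remainder is 24, round up to i = 4. First occurrence in the window: #5 on 2060-08-01 (4×28 = 112 days in).
2061-08-19 is 495 days after the start; 495 ÷ 28 = 17 remainder 19. Last occurrence in the window: #18 on 2061-07-31.
Occurrences #5 through #18: 14 in total.

14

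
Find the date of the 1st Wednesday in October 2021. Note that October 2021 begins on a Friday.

October 2021 begins on a Friday, so the first Wednesday is October 6 (5 days later).

2021-10-06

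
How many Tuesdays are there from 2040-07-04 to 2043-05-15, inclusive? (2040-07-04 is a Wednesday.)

2040-07-04 is a Wednesday; the first Tuesday on or after it is 2040-07-10 (6 days later).
From 2040-07-10 to 2043-05-15: 174 + 365 + 365 + 135 = 1039 days (rest of 2040, 2041, 2042, to 2043-05-15 in 2043).
1039 ÷ 7 = 148 full weeks with remainder 3, so 148 more Tuesdays after the first → 149.

149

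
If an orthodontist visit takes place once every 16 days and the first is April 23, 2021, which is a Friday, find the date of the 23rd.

April 10, 2022

The 23rd occurrence is 22 intervals after the first: 22 × 16 = 352 days after April 23, 2021.
April has 30 days — 7 days to the end of April leaves 345.
May has 31 days (314 left).
June has 30 days (284 left).
July has 31 days (253 left).
August has 31 days (222 left).
September has 30 days (192 left).
October has 31 days (161 left).
November has 30 days (131 left).
December has 31 days (100 left).
January has 31 days (69 left).
February has 28 days (41 left).
March has 31 days (10 left).
10 days into April → April 10, 2022.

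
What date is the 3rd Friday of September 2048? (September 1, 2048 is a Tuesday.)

September 2048 begins on a Tuesday, so the first Friday is September 4 (3 days later).
The 3rd Friday is 2 weeks later: 4 + 14 = 18.

18 September 2048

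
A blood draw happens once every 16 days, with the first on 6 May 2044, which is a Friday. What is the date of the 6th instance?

25 July 2044

The 6th occurrence is 5 intervals after the first: 5 × 16 = 80 days after 6 May 2044.
May has 31 days — 25 days to the end of May leaves 55.
June has 30 days (25 left).
25 days into July → 25 July 2044.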